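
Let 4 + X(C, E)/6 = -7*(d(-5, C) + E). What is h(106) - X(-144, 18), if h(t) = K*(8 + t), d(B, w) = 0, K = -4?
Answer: 324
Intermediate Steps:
X(C, E) = -24 - 42*E (X(C, E) = -24 + 6*(-7*(0 + E)) = -24 + 6*(-7*E) = -24 - 42*E)
h(t) = -32 - 4*t (h(t) = -4*(8 + t) = -32 - 4*t)
h(106) - X(-144, 18) = (-32 - 4*106) - (-24 - 42*18) = (-32 - 424) - (-24 - 756) = -456 - 1*(-780) = -456 + 780 = 324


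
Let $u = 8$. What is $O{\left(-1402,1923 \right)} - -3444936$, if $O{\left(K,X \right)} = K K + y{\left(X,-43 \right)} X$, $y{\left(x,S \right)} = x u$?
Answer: $34993972$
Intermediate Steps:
$y{\left(x,S \right)} = 8 x$ ($y{\left(x,S \right)} = x 8 = 8 x$)
$O{\left(K,X \right)} = K^{2} + 8 X^{2}$ ($O{\left(K,X \right)} = K K + 8 X X = K^{2} + 8 X^{2}$)
$O{\left(-1402,1923 \right)} - -3444936 = \left(\left(-1402\right)^{2} + 8 \cdot 1923^{2}\right) - -3444936 = \left(1965604 + 8 \cdot 3697929\right) + 3444936 = \left(1965604 + 29583432\right) + 3444936 = 31549036 + 3444936 = 34993972$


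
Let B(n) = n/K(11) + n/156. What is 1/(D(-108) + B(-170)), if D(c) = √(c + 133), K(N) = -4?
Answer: 39/1810 ≈ 0.021547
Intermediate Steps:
D(c) = √(133 + c)
B(n) = -19*n/78 (B(n) = n/(-4) + n/156 = n*(-¼) + n*(1/156) = -n/4 + n/156 = -19*n/78)
1/(D(-108) + B(-170)) = 1/(√(133 - 108) - 19/78*(-170)) = 1/(√25 + 1615/39) = 1/(5 + 1615/39) = 1/(1810/39) = 39/1810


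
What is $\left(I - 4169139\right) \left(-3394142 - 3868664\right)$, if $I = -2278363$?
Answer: $46826956210612$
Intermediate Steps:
$\left(I - 4169139\right) \left(-3394142 - 3868664\right) = \left(-2278363 - 4169139\right) \left(-3394142 - 3868664\right) = \left(-6447502\right) \left(-7262806\right) = 46826956210612$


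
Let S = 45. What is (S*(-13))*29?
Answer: -16965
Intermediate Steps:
(S*(-13))*29 = (45*(-13))*29 = -585*29 = -16965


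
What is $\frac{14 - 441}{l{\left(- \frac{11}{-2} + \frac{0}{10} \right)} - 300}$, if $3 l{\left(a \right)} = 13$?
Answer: $\frac{1281}{887} \approx 1.4442$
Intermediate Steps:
$l{\left(a \right)} = \frac{13}{3}$ ($l{\left(a \right)} = \frac{1}{3} \cdot 13 = \frac{13}{3}$)
$\frac{14 - 441}{l{\left(- \frac{11}{-2} + \frac{0}{10} \right)} - 300} = \frac{14 - 441}{\frac{13}{3} - 300} = - \frac{427}{- \frac{887}{3}} = \left(-427\right) \left(- \frac{3}{887}\right) = \frac{1281}{887}$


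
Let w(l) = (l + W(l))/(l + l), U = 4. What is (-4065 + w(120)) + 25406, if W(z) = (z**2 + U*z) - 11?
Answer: 5136829/240 ≈ 21403.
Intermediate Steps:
W(z) = -11 + z**2 + 4*z (W(z) = (z**2 + 4*z) - 11 = -11 + z**2 + 4*z)
w(l) = (-11 + l**2 + 5*l)/(2*l) (w(l) = (l + (-11 + l**2 + 4*l))/(l + l) = (-11 + l**2 + 5*l)/((2*l)) = (-11 + l**2 + 5*l)*(1/(2*l)) = (-11 + l**2 + 5*l)/(2*l))
(-4065 + w(120)) + 25406 = (-4065 + (1/2)*(-11 + 120**2 + 5*120)/120) + 25406 = (-4065 + (1/2)*(1/120)*(-11 + 14400 + 600)) + 25406 = (-4065 + (1/2)*(1/120)*14989) + 25406 = (-4065 + 14989/240) + 25406 = -960611/240 + 25406 = 5136829/240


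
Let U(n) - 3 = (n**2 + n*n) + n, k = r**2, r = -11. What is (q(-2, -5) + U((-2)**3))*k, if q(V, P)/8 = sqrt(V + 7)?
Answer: 14883 + 968*sqrt(5) ≈ 17048.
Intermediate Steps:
k = 121 (k = (-11)**2 = 121)
U(n) = 3 + n + 2*n**2 (U(n) = 3 + ((n**2 + n*n) + n) = 3 + ((n**2 + n**2) + n) = 3 + (2*n**2 + n) = 3 + (n + 2*n**2) = 3 + n + 2*n**2)
q(V, P) = 8*sqrt(7 + V) (q(V, P) = 8*sqrt(V + 7) = 8*sqrt(7 + V))
(q(-2, -5) + U((-2)**3))*k = (8*sqrt(7 - 2) + (3 + (-2)**3 + 2*((-2)**3)**2))*121 = (8*sqrt(5) + (3 - 8 + 2*(-8)**2))*121 = (8*sqrt(5) + (3 - 8 + 2*64))*121 = (8*sqrt(5) + (3 - 8 + 128))*121 = (8*sqrt(5) + 123)*121 = (123 + 8*sqrt(5))*121 = 14883 + 968*sqrt(5)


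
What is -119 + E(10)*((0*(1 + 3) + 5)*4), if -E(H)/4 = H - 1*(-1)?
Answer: -999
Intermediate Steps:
E(H) = -4 - 4*H (E(H) = -4*(H - 1*(-1)) = -4*(H + 1) = -4*(1 + H) = -4 - 4*H)
-119 + E(10)*((0*(1 + 3) + 5)*4) = -119 + (-4 - 4*10)*((0*(1 + 3) + 5)*4) = -119 + (-4 - 40)*((0*4 + 5)*4) = -119 - 44*(0 + 5)*4 = -119 - 220*4 = -119 - 44*20 = -119 - 880 = -999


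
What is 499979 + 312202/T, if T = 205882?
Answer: 51468494340/102941 ≈ 4.9998e+5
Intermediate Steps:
499979 + 312202/T = 499979 + 312202/205882 = 499979 + 312202*(1/205882) = 499979 + 156101/102941 = 51468494340/102941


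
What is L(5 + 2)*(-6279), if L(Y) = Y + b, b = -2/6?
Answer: -41860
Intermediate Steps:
b = -⅓ (b = -2/6 = -2*⅙ = -⅓ ≈ -0.33333)
L(Y) = -⅓ + Y (L(Y) = Y - ⅓ = -⅓ + Y)
L(5 + 2)*(-6279) = (-⅓ + (5 + 2))*(-6279) = (-⅓ + 7)*(-6279) = (20/3)*(-6279) = -41860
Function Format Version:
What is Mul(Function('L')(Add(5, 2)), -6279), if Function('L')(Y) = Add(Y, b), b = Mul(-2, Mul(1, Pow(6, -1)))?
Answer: -41860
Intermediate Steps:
b = Rational(-1, 3) (b = Mul(-2, Mul(1, Rational(1, 6))) = Mul(-2, Rational(1, 6)) = Rational(-1, 3) ≈ -0.33333)
Function('L')(Y) = Add(Rational(-1, 3), Y) (Function('L')(Y) = Add(Y, Rational(-1, 3)) = Add(Rational(-1, 3), Y))
Mul(Function('L')(Add(5, 2)), -6279) = Mul(Add(Rational(-1, 3), Add(5, 2)), -6279) = Mul(Add(Rational(-1, 3), 7), -6279) = Mul(Rational(20, 3), -6279) = -41860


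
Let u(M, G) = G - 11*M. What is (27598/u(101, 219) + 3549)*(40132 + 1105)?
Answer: 64703121035/446 ≈ 1.4507e+8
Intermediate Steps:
u(M, G) = G - 11*M
(27598/u(101, 219) + 3549)*(40132 + 1105) = (27598/(219 - 11*101) + 3549)*(40132 + 1105) = (27598/(219 - 1111) + 3549)*41237 = (27598/(-892) + 3549)*41237 = (27598*(-1/892) + 3549)*41237 = (-13799/446 + 3549)*41237 = (1569055/446)*41237 = 64703121035/446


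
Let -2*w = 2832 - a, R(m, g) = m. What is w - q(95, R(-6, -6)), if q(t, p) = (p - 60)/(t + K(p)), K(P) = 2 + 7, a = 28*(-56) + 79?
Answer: -112313/52 ≈ -2159.9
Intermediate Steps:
a = -1489 (a = -1568 + 79 = -1489)
K(P) = 9
q(t, p) = (-60 + p)/(9 + t) (q(t, p) = (p - 60)/(t + 9) = (-60 + p)/(9 + t))
w = -4321/2 (w = -(2832 - 1*(-1489))/2 = -(2832 + 1489)/2 = -½*4321 = -4321/2 ≈ -2160.5)
w - q(95, R(-6, -6)) = -4321/2 - (-60 - 6)/(9 + 95) = -4321/2 - (-66)/104 = -4321/2 - 1*(-33/52) = -4321/2 + 33/52 = -112313/52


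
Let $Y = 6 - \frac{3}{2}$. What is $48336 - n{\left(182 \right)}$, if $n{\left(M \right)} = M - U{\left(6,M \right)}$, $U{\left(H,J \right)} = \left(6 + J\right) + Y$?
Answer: $\frac{96693}{2} \approx 48347.0$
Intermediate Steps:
$Y = \frac{9}{2}$ ($Y = 6 - 3 \cdot \frac{1}{2} = 6 - \frac{3}{2} = \frac{9}{2} \approx 4.5$)
$U{\left(H,J \right)} = \frac{21}{2} + J$ ($U{\left(H,J \right)} = \left(6 + J\right) + \frac{9}{2} = \frac{21}{2} + J$)
$n{\left(M \right)} = - \frac{21}{2}$ ($n{\left(M \right)} = M - \left(\frac{21}{2} + M\right) = - \frac{21}{2}$)
$48336 - n{\left(182 \right)} = 48336 - - \frac{21}{2} = 48336 + \frac{21}{2} = \frac{96693}{2}$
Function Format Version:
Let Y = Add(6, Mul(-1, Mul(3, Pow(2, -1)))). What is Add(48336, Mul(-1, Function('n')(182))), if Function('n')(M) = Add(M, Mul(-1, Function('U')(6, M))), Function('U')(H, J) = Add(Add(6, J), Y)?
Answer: Rational(96693, 2) ≈ 48347.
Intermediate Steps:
Y = Rational(9, 2) (Y = Add(6, Mul(-1, Mul(3, Rational(1, 2)))) = Add(6, Mul(-1, Rational(3, 2))) = Add(6, Rational(-3, 2)) = Rational(9, 2) ≈ 4.5000)
Function('U')(H, J) = Add(Rational(21, 2), J) (Function('U')(H, J) = Add(Add(6, J), Rational(9, 2)) = Add(Rational(21, 2), J))
Function('n')(M) = Rational(-21, 2) (Function('n')(M) = Add(M, Mul(-1, Add(Rational(21, 2), M))) = Add(M, Add(Rational(-21, 2), Mul(-1, M))) = Rational(-21, 2))
Add(48336, Mul(-1, Function('n')(182))) = Add(48336, Mul(-1, Rational(-21, 2))) = Add(48336, Rational(21, 2)) = Rational(96693, 2)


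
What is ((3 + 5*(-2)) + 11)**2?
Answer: 16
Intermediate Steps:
((3 + 5*(-2)) + 11)**2 = ((3 - 10) + 11)**2 = (-7 + 11)**2 = 4**2 = 16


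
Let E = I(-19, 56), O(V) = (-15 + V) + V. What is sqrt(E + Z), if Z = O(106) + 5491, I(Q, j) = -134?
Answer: sqrt(5554) ≈ 74.525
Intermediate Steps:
O(V) = -15 + 2*V
E = -134
Z = 5688 (Z = (-15 + 2*106) + 5491 = (-15 + 212) + 5491 = 197 + 5491 = 5688)
sqrt(E + Z) = sqrt(-134 + 5688) = sqrt(5554)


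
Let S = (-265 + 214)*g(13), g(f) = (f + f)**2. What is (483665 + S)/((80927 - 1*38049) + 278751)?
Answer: 449189/321629 ≈ 1.3966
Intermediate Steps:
g(f) = 4*f**2 (g(f) = (2*f)**2 = 4*f**2)
S = -34476 (S = (-265 + 214)*(4*13**2) = -204*169 = -51*676 = -34476)
(483665 + S)/((80927 - 1*38049) + 278751) = (483665 - 34476)/((80927 - 1*38049) + 278751) = 449189/((80927 - 38049) + 278751) = 449189/(42878 + 278751) = 449189/321629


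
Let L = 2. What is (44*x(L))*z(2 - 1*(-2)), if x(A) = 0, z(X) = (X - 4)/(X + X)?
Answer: 0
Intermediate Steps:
z(X) = (-4 + X)/(2*X) (z(X) = (-4 + X)/((2*X)) = (-4 + X)*(1/(2*X)) = (-4 + X)/(2*X))
(44*x(L))*z(2 - 1*(-2)) = (44*0)*((-4 + (2 - 1*(-2)))/(2*(2 - 1*(-2)))) = 0*((-4 + (2 + 2))/(2*(2 + 2))) = 0*((1/2)*(-4 + 4)/4) = 0*((1/2)*(1/4)*0) = 0*0 = 0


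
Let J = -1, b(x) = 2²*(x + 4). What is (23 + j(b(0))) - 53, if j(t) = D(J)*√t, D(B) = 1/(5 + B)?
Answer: -29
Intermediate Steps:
b(x) = 16 + 4*x (b(x) = 4*(4 + x) = 16 + 4*x)
j(t) = √t/4 (j(t) = √t/(5 - 1) = √t/4)
(23 + j(b(0))) - 53 = (23 + √(16 + 4*0)/4) - 53 = (23 + √(16 + 0)/4) - 53 = (23 + √16/4) - 53 = (23 + (¼)*4) - 53 = (23 + 1) - 53 = 24 - 53 = -29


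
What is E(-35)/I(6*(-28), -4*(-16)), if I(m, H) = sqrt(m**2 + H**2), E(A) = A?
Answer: -7*sqrt(505)/808 ≈ -0.19468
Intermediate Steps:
I(m, H) = sqrt(H**2 + m**2)
E(-35)/I(6*(-28), -4*(-16)) = -35/sqrt((-4*(-16))**2 + (6*(-28))**2) = -35/sqrt(64**2 + (-168)**2) = -35/sqrt(4096 + 28224) = -35*sqrt(505)/4040 = -7*sqrt(505)/808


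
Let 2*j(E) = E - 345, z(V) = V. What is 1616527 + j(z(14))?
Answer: 3232723/2 ≈ 1.6164e+6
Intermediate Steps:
j(E) = -345/2 + E/2 (j(E) = (E - 345)/2 = (-345 + E)/2 = -345/2 + E/2)
1616527 + j(z(14)) = 1616527 + (-345/2 + (½)*14) = 1616527 + (-345/2 + 7) = 1616527 - 331/2 = 3232723/2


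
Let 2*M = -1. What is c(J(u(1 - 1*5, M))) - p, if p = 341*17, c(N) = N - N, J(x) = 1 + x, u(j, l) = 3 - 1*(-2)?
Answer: -5797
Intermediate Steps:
M = -1/2 (M = (1/2)*(-1) = -1/2 ≈ -0.50000)
u(j, l) = 5 (u(j, l) = 3 + 2 = 5)
c(N) = 0
p = 5797
c(J(u(1 - 1*5, M))) - p = 0 - 1*5797 = 0 - 5797 = -5797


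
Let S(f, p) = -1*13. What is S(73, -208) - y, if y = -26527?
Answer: 26514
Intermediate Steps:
S(f, p) = -13
S(73, -208) - y = -13 - 1*(-26527) = -13 + 26527 = 26514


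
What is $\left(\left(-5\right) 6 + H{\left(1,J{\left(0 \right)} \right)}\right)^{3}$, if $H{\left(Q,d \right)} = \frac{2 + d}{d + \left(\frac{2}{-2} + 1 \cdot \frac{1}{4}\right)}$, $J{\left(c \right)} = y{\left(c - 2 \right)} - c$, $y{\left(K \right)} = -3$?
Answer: $- \frac{88716536}{3375} \approx -26286.0$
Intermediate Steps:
$J{\left(c \right)} = -3 - c$
$H{\left(Q,d \right)} = \frac{2 + d}{- \frac{3}{4} + d}$ ($H{\left(Q,d \right)} = \frac{2 + d}{d + \left(2 \left(- \frac{1}{2}\right) + 1 \cdot \frac{1}{4}\right)} = \frac{2 + d}{d + \left(-1 + \frac{1}{4}\right)} = \frac{2 + d}{d - \frac{3}{4}} = \frac{2 + d}{- \frac{3}{4} + d}$)
$\left(\left(-5\right) 6 + H{\left(1,J{\left(0 \right)} \right)}\right)^{3} = \left(\left(-5\right) 6 + \frac{4 \left(2 - 3\right)}{-3 + 4 \left(-3 - 0\right)}\right)^{3} = \left(-30 + \frac{4 \left(2 + \left(-3 + 0\right)\right)}{-3 + 4 \left(-3 + 0\right)}\right)^{3} = \left(-30 + \frac{4 \left(2 - 3\right)}{-3 + 4 \left(-3\right)}\right)^{3} = \left(-30 + 4 \frac{1}{-3 - 12} \left(-1\right)\right)^{3} = \left(-30 + 4 \frac{1}{-15} \left(-1\right)\right)^{3} = \left(-30 + 4 \left(- \frac{1}{15}\right) \left(-1\right)\right)^{3} = \left(-30 + \frac{4}{15}\right)^{3} = \left(- \frac{446}{15}\right)^{3} = - \frac{88716536}{3375}$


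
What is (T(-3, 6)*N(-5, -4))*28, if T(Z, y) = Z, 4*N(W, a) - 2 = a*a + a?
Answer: -294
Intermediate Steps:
N(W, a) = 1/2 + a/4 + a**2/4 (N(W, a) = 1/2 + (a*a + a)/4 = 1/2 + (a**2 + a)/4 = 1/2 + (a + a**2)/4 = 1/2 + (a/4 + a**2/4) = 1/2 + a/4 + a**2/4)
(T(-3, 6)*N(-5, -4))*28 = -3*(1/2 + (1/4)*(-4) + (1/4)*(-4)**2)*28 = -3*(1/2 - 1 + (1/4)*16)*28 = -3*(1/2 - 1 + 4)*28 = -3*7/2*28 = -21/2*28 = -294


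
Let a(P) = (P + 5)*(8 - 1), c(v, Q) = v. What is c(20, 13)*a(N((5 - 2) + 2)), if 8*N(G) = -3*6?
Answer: 385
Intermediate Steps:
N(G) = -9/4 (N(G) = (-3*6)/8 = (1/8)*(-18) = -9/4)
a(P) = 35 + 7*P (a(P) = (5 + P)*7 = 35 + 7*P)
c(20, 13)*a(N((5 - 2) + 2)) = 20*(35 + 7*(-9/4)) = 20*(35 - 63/4) = 20*(77/4) = 385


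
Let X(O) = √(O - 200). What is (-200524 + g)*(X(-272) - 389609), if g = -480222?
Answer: 265224768314 - 1361492*I*√118 ≈ 2.6522e+11 - 1.479e+7*I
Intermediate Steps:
X(O) = √(-200 + O)
(-200524 + g)*(X(-272) - 389609) = (-200524 - 480222)*(√(-200 - 272) - 389609) = -680746*(√(-472) - 389609) = -680746*(2*I*√118 - 389609) = -680746*(-389609 + 2*I*√118) = 265224768314 - 1361492*I*√118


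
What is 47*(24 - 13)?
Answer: 517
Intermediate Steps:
47*(24 - 13) = 47*11 = 517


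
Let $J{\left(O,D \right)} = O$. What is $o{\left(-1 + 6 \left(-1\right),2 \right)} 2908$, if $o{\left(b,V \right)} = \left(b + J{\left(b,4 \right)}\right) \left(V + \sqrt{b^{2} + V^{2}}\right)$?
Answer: $-81424 - 40712 \sqrt{53} \approx -3.7781 \cdot 10^{5}$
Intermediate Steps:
$o{\left(b,V \right)} = 2 b \left(V + \sqrt{V^{2} + b^{2}}\right)$ ($o{\left(b,V \right)} = \left(b + b\right) \left(V + \sqrt{b^{2} + V^{2}}\right) = 2 b \left(V + \sqrt{V^{2} + b^{2}}\right)$)
$o{\left(-1 + 6 \left(-1\right),2 \right)} 2908 = 2 \left(-1 + 6 \left(-1\right)\right) \left(2 + \sqrt{2^{2} + \left(-1 + 6 \left(-1\right)\right)^{2}}\right) 2908 = 2 \left(-1 - 6\right) \left(2 + \sqrt{4 + \left(-1 - 6\right)^{2}}\right) 2908 = 2 \left(-7\right) \left(2 + \sqrt{4 + \left(-7\right)^{2}}\right) 2908 = 2 \left(-7\right) \left(2 + \sqrt{4 + 49}\right) 2908 = 2 \left(-7\right) \left(2 + \sqrt{53}\right) 2908 = \left(-28 - 14 \sqrt{53}\right) 2908 = -81424 - 40712 \sqrt{53}$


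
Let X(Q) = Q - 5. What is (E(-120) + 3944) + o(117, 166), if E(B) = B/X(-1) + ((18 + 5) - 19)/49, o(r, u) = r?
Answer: 199973/49 ≈ 4081.1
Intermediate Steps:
X(Q) = -5 + Q
E(B) = 4/49 - B/6 (E(B) = B/(-5 - 1) + ((18 + 5) - 19)/49 = B/(-6) + (23 - 19)*(1/49) = B*(-⅙) + 4*(1/49) = -B/6 + 4/49 = 4/49 - B/6)
(E(-120) + 3944) + o(117, 166) = ((4/49 - ⅙*(-120)) + 3944) + 117 = ((4/49 + 20) + 3944) + 117 = (984/49 + 3944) + 117 = 194240/49 + 117 = 199973/49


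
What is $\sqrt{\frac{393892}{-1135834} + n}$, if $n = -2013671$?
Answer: $\frac{i \sqrt{649468853413913001}}{567917} \approx 1419.0 i$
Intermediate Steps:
$\sqrt{\frac{393892}{-1135834} + n} = \sqrt{\frac{393892}{-1135834} - 2013671} = \sqrt{393892 \left(- \frac{1}{1135834}\right) - 2013671} = \sqrt{- \frac{196946}{567917} - 2013671} = \sqrt{- \frac{1143598190253}{567917}} = \frac{i \sqrt{649468853413913001}}{567917}$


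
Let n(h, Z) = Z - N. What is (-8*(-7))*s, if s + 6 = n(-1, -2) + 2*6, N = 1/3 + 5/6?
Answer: 476/3 ≈ 158.67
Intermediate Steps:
N = 7/6 (N = 1*(1/3) + 5*(1/6) = 1/3 + 5/6 = 7/6 ≈ 1.1667)
n(h, Z) = -7/6 + Z (n(h, Z) = Z - 1*7/6 = Z - 7/6 = -7/6 + Z)
s = 17/6 (s = -6 + ((-7/6 - 2) + 2*6) = -6 + (-19/6 + 12) = -6 + 53/6 = 17/6 ≈ 2.8333)
(-8*(-7))*s = -8*(-7)*(17/6) = 56*(17/6) = 476/3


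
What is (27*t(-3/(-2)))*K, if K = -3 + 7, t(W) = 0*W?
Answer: 0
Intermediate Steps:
t(W) = 0
K = 4
(27*t(-3/(-2)))*K = (27*0)*4 = 0*4 = 0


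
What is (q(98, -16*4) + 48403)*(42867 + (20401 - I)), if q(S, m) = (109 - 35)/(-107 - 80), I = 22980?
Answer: 364658250656/187 ≈ 1.9500e+9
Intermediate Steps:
q(S, m) = -74/187 (q(S, m) = 74/(-187) = 74*(-1/187) = -74/187)
(q(98, -16*4) + 48403)*(42867 + (20401 - I)) = (-74/187 + 48403)*(42867 + (20401 - 1*22980)) = 9051287*(42867 + (20401 - 22980))/187 = 9051287*(42867 - 2579)/187 = (9051287/187)*40288 = 364658250656/187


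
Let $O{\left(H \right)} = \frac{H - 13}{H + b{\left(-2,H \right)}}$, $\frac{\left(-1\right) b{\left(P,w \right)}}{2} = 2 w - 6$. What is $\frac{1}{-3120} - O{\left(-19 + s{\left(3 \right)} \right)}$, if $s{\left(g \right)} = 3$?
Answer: $\frac{1507}{3120} \approx 0.48301$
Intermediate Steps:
$b{\left(P,w \right)} = 12 - 4 w$ ($b{\left(P,w \right)} = - 2 \left(2 w - 6\right) = - 2 \left(-6 + 2 w\right) = 12 - 4 w$)
$O{\left(H \right)} = \frac{-13 + H}{12 - 3 H}$ ($O{\left(H \right)} = \frac{H - 13}{H - \left(-12 + 4 H\right)} = \frac{-13 + H}{12 - 3 H}$)
$\frac{1}{-3120} - O{\left(-19 + s{\left(3 \right)} \right)} = \frac{1}{-3120} - \frac{13 - \left(-19 + 3\right)}{3 \left(-4 + \left(-19 + 3\right)\right)} = - \frac{1}{3120} - \frac{13 - -16}{3 \left(-4 - 16\right)} = - \frac{1}{3120} - \frac{13 + 16}{3 \left(-20\right)} = - \frac{1}{3120} - \frac{1}{3} \left(- \frac{1}{20}\right) 29 = - \frac{1}{3120} - - \frac{29}{60} = - \frac{1}{3120} + \frac{29}{60} = \frac{1507}{3120}$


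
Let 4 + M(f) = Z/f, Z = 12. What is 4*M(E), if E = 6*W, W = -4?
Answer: -18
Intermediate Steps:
E = -24 (E = 6*(-4) = -24)
M(f) = -4 + 12/f
4*M(E) = 4*(-4 + 12/(-24)) = 4*(-4 + 12*(-1/24)) = 4*(-4 - 1/2) = 4*(-9/2) = -18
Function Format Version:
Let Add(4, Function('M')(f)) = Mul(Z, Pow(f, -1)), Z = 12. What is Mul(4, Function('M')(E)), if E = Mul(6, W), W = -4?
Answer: -18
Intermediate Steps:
E = -24 (E = Mul(6, -4) = -24)
Function('M')(f) = Add(-4, Mul(12, Pow(f, -1)))
Mul(4, Function('M')(E)) = Mul(4, Add(-4, Mul(12, Pow(-24, -1)))) = Mul(4, Add(-4, Mul(12, Rational(-1, 24)))) = Mul(4, Add(-4, Rational(-1, 2))) = Mul(4, Rational(-9, 2)) = -18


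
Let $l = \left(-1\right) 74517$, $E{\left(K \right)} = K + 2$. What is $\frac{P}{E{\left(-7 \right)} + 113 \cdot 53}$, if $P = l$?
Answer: $- \frac{74517}{5984} \approx -12.453$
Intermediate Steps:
$E{\left(K \right)} = 2 + K$
$l = -74517$
$P = -74517$
$\frac{P}{E{\left(-7 \right)} + 113 \cdot 53} = - \frac{74517}{\left(2 - 7\right) + 113 \cdot 53} = - \frac{74517}{-5 + 5989} = - \frac{74517}{5984}$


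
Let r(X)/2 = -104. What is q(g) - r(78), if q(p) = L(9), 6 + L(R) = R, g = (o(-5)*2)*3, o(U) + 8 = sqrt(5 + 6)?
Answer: 211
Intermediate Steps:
r(X) = -208 (r(X) = 2*(-104) = -208)
o(U) = -8 + sqrt(11) (o(U) = -8 + sqrt(5 + 6) = -8 + sqrt(11))
g = -48 + 6*sqrt(11) (g = ((-8 + sqrt(11))*2)*3 = (-16 + 2*sqrt(11))*3 = -48 + 6*sqrt(11) ≈ -28.100)
L(R) = -6 + R
q(p) = 3 (q(p) = -6 + 9 = 3)
q(g) - r(78) = 3 - 1*(-208) = 3 + 208 = 211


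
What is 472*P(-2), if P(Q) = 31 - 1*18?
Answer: 6136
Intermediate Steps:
P(Q) = 13 (P(Q) = 31 - 18 = 13)
472*P(-2) = 472*13 = 6136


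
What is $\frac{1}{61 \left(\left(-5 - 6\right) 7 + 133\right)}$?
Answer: $\frac{1}{3416} \approx 0.00029274$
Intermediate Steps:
$\frac{1}{61 \left(\left(-5 - 6\right) 7 + 133\right)} = \frac{1}{61 \left(\left(-11\right) 7 + 133\right)} = \frac{1}{61 \left(-77 + 133\right)} = \frac{1}{61 \cdot 56} = \frac{1}{3416}$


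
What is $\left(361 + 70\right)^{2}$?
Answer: $185761$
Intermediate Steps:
$\left(361 + 70\right)^{2} = 431^{2} = 185761$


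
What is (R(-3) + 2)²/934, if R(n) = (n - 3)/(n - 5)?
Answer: 121/14944 ≈ 0.0080969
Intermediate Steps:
R(n) = (-3 + n)/(-5 + n)
(R(-3) + 2)²/934 = ((-3 - 3)/(-5 - 3) + 2)²/934 = (-6/(-8) + 2)²*(1/934) = (-⅛*(-6) + 2)²*(1/934) = (¾ + 2)²*(1/934) = (11/4)²*(1/934) = (121/16)*(1/934) = 121/14944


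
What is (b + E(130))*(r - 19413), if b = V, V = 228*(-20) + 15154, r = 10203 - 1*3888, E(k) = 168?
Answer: -140960676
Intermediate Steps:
r = 6315 (r = 10203 - 3888 = 6315)
V = 10594 (V = -4560 + 15154 = 10594)
b = 10594
(b + E(130))*(r - 19413) = (10594 + 168)*(6315 - 19413) = 10762*(-13098) = -140960676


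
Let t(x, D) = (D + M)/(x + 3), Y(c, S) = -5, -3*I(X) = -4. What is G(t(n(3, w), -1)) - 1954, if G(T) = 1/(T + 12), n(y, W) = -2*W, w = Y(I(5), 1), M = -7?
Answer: -289179/148 ≈ -1953.9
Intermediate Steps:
I(X) = 4/3 (I(X) = -1/3*(-4) = 4/3)
w = -5
t(x, D) = (-7 + D)/(3 + x) (t(x, D) = (D - 7)/(x + 3) = (-7 + D)/(3 + x))
G(T) = 1/(12 + T)
G(t(n(3, w), -1)) - 1954 = 1/(12 + (-7 - 1)/(3 - 2*(-5))) - 1954 = 1/(12 - 8/(3 + 10)) - 1954 = 1/(12 - 8/13) - 1954 = 1/(148/13) - 1954 = 13/148 - 1954 = -289179/148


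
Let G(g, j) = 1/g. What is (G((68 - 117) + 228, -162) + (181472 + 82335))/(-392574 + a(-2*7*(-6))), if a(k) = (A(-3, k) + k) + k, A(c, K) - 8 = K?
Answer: -23610727/35112103 ≈ -0.67244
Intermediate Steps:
A(c, K) = 8 + K
a(k) = 8 + 3*k (a(k) = ((8 + k) + k) + k = (8 + 2*k) + k = 8 + 3*k)
(G((68 - 117) + 228, -162) + (181472 + 82335))/(-392574 + a(-2*7*(-6))) = (1/((68 - 117) + 228) + (181472 + 82335))/(-392574 + (8 + 3*(-2*7*(-6)))) = (1/(-49 + 228) + 263807)/(-392574 + (8 + 3*(-14*(-6)))) = (1/179 + 263807)/(-392574 + (8 + 3*84)) = (1/179 + 263807)/(-392574 + (8 + 252)) = 47221454/(179*(-392574 + 260)) = (47221454/179)/(-392314) = (47221454/179)*(-1/392314) = -23610727/35112103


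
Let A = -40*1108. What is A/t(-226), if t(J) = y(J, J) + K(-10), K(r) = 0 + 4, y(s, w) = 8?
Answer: -11080/3 ≈ -3693.3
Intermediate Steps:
K(r) = 4
t(J) = 12 (t(J) = 8 + 4 = 12)
A = -44320
A/t(-226) = -44320/12 = -44320*1/12 = -11080/3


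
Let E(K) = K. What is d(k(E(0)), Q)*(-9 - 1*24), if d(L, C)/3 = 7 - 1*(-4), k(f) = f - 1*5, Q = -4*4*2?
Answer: -1089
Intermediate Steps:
Q = -32 (Q = -16*2 = -32)
k(f) = -5 + f (k(f) = f - 5 = -5 + f)
d(L, C) = 33 (d(L, C) = 3*(7 - 1*(-4)) = 3*(7 + 4) = 3*11 = 33)
d(k(E(0)), Q)*(-9 - 1*24) = 33*(-9 - 1*24) = 33*(-9 - 24) = 33*(-33) = -1089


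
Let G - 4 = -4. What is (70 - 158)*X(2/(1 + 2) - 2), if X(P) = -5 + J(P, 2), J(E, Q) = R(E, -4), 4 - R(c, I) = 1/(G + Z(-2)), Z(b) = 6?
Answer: 308/3 ≈ 102.67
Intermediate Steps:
G = 0 (G = 4 - 4 = 0)
R(c, I) = 23/6 (R(c, I) = 4 - 1/(0 + 6) = 4 - 1/6 = 4 - 1*⅙ = 4 - ⅙ = 23/6)
J(E, Q) = 23/6
X(P) = -7/6 (X(P) = -5 + 23/6 = -7/6)
(70 - 158)*X(2/(1 + 2) - 2) = (70 - 158)*(-7/6) = -88*(-7/6) = 308/3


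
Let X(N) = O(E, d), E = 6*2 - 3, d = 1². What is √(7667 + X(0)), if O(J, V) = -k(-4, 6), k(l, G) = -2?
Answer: √7669 ≈ 87.573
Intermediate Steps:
d = 1
E = 9 (E = 12 - 3 = 9)
O(J, V) = 2 (O(J, V) = -1*(-2) = 2)
X(N) = 2
√(7667 + X(0)) = √(7667 + 2) = √7669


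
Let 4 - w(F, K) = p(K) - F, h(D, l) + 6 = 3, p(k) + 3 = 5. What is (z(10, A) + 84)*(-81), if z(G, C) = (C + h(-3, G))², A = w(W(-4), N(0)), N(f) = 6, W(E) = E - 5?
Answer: -14904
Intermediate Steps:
p(k) = 2 (p(k) = -3 + 5 = 2)
h(D, l) = -3 (h(D, l) = -6 + 3 = -3)
W(E) = -5 + E
w(F, K) = 2 + F (w(F, K) = 4 - (2 - F) = 4 + (-2 + F) = 2 + F)
A = -7 (A = 2 + (-5 - 4) = 2 - 9 = -7)
z(G, C) = (-3 + C)² (z(G, C) = (C - 3)² = (-3 + C)²)
(z(10, A) + 84)*(-81) = ((-3 - 7)² + 84)*(-81) = ((-10)² + 84)*(-81) = (100 + 84)*(-81) = 184*(-81) = -14904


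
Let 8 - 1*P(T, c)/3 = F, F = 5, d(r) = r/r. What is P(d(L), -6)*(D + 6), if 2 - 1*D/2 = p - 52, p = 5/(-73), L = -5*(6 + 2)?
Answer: 74988/73 ≈ 1027.2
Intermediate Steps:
L = -40 (L = -5*8 = -40)
d(r) = 1
p = -5/73 (p = 5*(-1/73) = -5/73 ≈ -0.068493)
P(T, c) = 9 (P(T, c) = 24 - 3*5 = 24 - 15 = 9)
D = 7894/73 (D = 4 - 2*(-5/73 - 52) = 4 - 2*(-3801/73) = 4 + 7602/73 = 7894/73 ≈ 108.14)
P(d(L), -6)*(D + 6) = 9*(7894/73 + 6) = 9*(8332/73) = 74988/73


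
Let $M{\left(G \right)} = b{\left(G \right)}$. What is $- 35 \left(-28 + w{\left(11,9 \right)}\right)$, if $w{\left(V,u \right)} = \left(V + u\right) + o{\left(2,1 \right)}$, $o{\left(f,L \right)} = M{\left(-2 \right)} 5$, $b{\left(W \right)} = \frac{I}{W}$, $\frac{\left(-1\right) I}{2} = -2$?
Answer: $630$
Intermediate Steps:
$I = 4$ ($I = \left(-2\right) \left(-2\right) = 4$)
$b{\left(W \right)} = \frac{4}{W}$
$M{\left(G \right)} = \frac{4}{G}$
$o{\left(f,L \right)} = -10$ ($o{\left(f,L \right)} = \frac{4}{-2} \cdot 5 = 4 \left(- \frac{1}{2}\right) 5 = \left(-2\right) 5 = -10$)
$w{\left(V,u \right)} = -10 + V + u$ ($w{\left(V,u \right)} = \left(V + u\right) - 10 = -10 + V + u$)
$- 35 \left(-28 + w{\left(11,9 \right)}\right) = - 35 \left(-28 + \left(-10 + 11 + 9\right)\right) = - 35 \left(-28 + 10\right) = \left(-35\right) \left(-18\right) = 630$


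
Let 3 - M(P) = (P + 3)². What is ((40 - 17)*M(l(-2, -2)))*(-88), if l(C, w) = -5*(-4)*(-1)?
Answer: 578864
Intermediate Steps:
l(C, w) = -20 (l(C, w) = 20*(-1) = -20)
M(P) = 3 - (3 + P)² (M(P) = 3 - (P + 3)² = 3 - (3 + P)²)
((40 - 17)*M(l(-2, -2)))*(-88) = ((40 - 17)*(3 - (3 - 20)²))*(-88) = (23*(3 - 1*(-17)²))*(-88) = (23*(3 - 1*289))*(-88) = (23*(3 - 289))*(-88) = (23*(-286))*(-88) = -6578*(-88) = 578864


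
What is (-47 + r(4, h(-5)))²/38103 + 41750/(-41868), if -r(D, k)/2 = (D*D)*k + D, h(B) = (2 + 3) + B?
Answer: -244024925/265882734 ≈ -0.91779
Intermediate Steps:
h(B) = 5 + B
r(D, k) = -2*D - 2*k*D² (r(D, k) = -2*((D*D)*k + D) = -2*(D²*k + D) = -2*(k*D² + D) = -2*(D + k*D²) = -2*D - 2*k*D²)
(-47 + r(4, h(-5)))²/38103 + 41750/(-41868) = (-47 - 2*4*(1 + 4*(5 - 5)))²/38103 + 41750/(-41868) = (-47 - 2*4*(1 + 4*0))²*(1/38103) + 41750*(-1/41868) = (-47 - 2*4*(1 + 0))²*(1/38103) - 20875/20934 = (-47 - 2*4*1)²*(1/38103) - 20875/20934 = (-47 - 8)²*(1/38103) - 20875/20934 = (-55)²*(1/38103) - 20875/20934 = 3025*(1/38103) - 20875/20934 = 3025/38103 - 20875/20934 = -244024925/265882734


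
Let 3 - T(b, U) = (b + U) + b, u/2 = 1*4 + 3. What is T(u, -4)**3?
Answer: -9261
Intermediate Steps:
u = 14 (u = 2*(1*4 + 3) = 2*(4 + 3) = 2*7 = 14)
T(b, U) = 3 - U - 2*b (T(b, U) = 3 - ((b + U) + b) = 3 - ((U + b) + b) = 3 - (U + 2*b) = 3 + (-U - 2*b) = 3 - U - 2*b)
T(u, -4)**3 = (3 - 1*(-4) - 2*14)**3 = (3 + 4 - 28)**3 = (-21)**3 = -9261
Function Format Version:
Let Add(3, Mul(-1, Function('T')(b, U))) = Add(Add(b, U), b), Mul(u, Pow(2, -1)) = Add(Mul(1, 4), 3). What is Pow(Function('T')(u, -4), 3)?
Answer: -9261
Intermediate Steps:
u = 14 (u = Mul(2, Add(Mul(1, 4), 3)) = Mul(2, Add(4, 3)) = Mul(2, 7) = 14)
Function('T')(b, U) = Add(3, Mul(-1, U), Mul(-2, b)) (Function('T')(b, U) = Add(3, Mul(-1, Add(Add(b, U), b))) = Add(3, Mul(-1, Add(Add(U, b), b))) = Add(3, Mul(-1, Add(U, Mul(2, b)))) = Add(3, Add(Mul(-1, U), Mul(-2, b))) = Add(3, Mul(-1, U), Mul(-2, b)))
Pow(Function('T')(u, -4), 3) = Pow(Add(3, Mul(-1, -4), Mul(-2, 14)), 3) = Pow(Add(3, 4, -28), 3) = Pow(-21, 3) = -9261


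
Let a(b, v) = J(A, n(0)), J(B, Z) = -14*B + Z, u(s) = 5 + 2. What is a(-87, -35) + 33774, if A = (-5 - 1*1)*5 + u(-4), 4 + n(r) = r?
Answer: 34092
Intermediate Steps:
n(r) = -4 + r
u(s) = 7
A = -23 (A = (-5 - 1*1)*5 + 7 = (-5 - 1)*5 + 7 = -6*5 + 7 = -30 + 7 = -23)
J(B, Z) = Z - 14*B
a(b, v) = 318 (a(b, v) = (-4 + 0) - 14*(-23) = -4 + 322 = 318)
a(-87, -35) + 33774 = 318 + 33774 = 34092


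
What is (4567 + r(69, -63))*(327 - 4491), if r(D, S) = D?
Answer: -19304304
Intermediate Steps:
(4567 + r(69, -63))*(327 - 4491) = (4567 + 69)*(327 - 4491) = 4636*(-4164) = -19304304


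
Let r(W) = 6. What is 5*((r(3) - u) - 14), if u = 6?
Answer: -70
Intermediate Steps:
5*((r(3) - u) - 14) = 5*((6 - 1*6) - 14) = 5*((6 - 6) - 14) = 5*(0 - 14) = 5*(-14) = -70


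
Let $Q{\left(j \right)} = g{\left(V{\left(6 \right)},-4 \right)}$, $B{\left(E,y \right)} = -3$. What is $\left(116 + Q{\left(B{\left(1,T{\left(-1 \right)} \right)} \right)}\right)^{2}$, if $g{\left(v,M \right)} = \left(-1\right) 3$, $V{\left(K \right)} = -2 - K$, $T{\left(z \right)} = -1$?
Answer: $12769$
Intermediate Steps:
$g{\left(v,M \right)} = -3$
$Q{\left(j \right)} = -3$
$\left(116 + Q{\left(B{\left(1,T{\left(-1 \right)} \right)} \right)}\right)^{2} = \left(116 - 3\right)^{2} = 113^{2} = 12769$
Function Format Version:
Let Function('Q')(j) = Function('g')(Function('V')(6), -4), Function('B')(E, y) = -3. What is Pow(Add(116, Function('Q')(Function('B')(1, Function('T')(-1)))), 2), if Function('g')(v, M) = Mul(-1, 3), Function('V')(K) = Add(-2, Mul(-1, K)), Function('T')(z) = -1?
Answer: 12769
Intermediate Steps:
Function('g')(v, M) = -3
Function('Q')(j) = -3
Pow(Add(116, Function('Q')(Function('B')(1, Function('T')(-1)))), 2) = Pow(Add(116, -3), 2) = Pow(113, 2) = 12769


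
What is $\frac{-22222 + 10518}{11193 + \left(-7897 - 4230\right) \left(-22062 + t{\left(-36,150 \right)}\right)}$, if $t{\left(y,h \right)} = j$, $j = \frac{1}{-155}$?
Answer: $- \frac{226765}{5183919689} \approx -4.3744 \cdot 10^{-5}$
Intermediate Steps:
$j = - \frac{1}{155} \approx -0.0064516$
$t{\left(y,h \right)} = - \frac{1}{155}$
$\frac{-22222 + 10518}{11193 + \left(-7897 - 4230\right) \left(-22062 + t{\left(-36,150 \right)}\right)} = \frac{-22222 + 10518}{11193 + \left(-7897 - 4230\right) \left(-22062 - \frac{1}{155}\right)} = - \frac{11704}{11193 - - \frac{41469622597}{155}} = - \frac{11704}{11193 + \frac{41469622597}{155}} = - \frac{11704}{\frac{41471357512}{155}} = \left(-11704\right) \frac{155}{41471357512} = - \frac{226765}{5183919689}$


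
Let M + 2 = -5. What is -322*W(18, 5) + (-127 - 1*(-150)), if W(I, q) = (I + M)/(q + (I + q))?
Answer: -207/2 ≈ -103.50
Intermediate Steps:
M = -7 (M = -2 - 5 = -7)
W(I, q) = (-7 + I)/(I + 2*q) (W(I, q) = (I - 7)/(q + (I + q)) = (-7 + I)/(I + 2*q))
-322*W(18, 5) + (-127 - 1*(-150)) = -322*(-7 + 18)/(18 + 2*5) + (-127 - 1*(-150)) = -322*11/(18 + 10) + (-127 + 150) = -322*11/28 + 23 = -253/2 + 23 = -207/2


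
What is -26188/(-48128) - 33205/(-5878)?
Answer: 219002913/35362048 ≈ 6.1932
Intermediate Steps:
-26188/(-48128) - 33205/(-5878) = -26188*(-1/48128) - 33205*(-1/5878) = 6547/12032 + 33205/5878 = 219002913/35362048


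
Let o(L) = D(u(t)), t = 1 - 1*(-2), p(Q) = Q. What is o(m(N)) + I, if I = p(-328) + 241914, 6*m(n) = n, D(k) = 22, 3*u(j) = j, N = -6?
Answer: 241608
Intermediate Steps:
t = 3 (t = 1 + 2 = 3)
u(j) = j/3
m(n) = n/6
o(L) = 22
I = 241586 (I = -328 + 241914 = 241586)
o(m(N)) + I = 22 + 241586 = 241608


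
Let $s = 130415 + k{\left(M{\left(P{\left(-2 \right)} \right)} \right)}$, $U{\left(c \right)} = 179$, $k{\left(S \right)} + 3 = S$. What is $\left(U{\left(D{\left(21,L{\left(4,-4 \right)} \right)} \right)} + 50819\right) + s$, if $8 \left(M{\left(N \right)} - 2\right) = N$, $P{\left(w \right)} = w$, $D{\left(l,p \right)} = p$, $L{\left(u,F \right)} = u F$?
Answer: $\frac{725647}{4} \approx 1.8141 \cdot 10^{5}$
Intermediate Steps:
$L{\left(u,F \right)} = F u$
$M{\left(N \right)} = 2 + \frac{N}{8}$
$k{\left(S \right)} = -3 + S$
$s = \frac{521655}{4}$ ($s = 130415 + \left(-3 + \left(2 + \frac{1}{8} \left(-2\right)\right)\right) = 130415 + \left(-3 + \left(2 - \frac{1}{4}\right)\right) = 130415 + \left(-3 + \frac{7}{4}\right) = 130415 - \frac{5}{4} = \frac{521655}{4} \approx 1.3041 \cdot 10^{5}$)
$\left(U{\left(D{\left(21,L{\left(4,-4 \right)} \right)} \right)} + 50819\right) + s = \left(179 + 50819\right) + \frac{521655}{4} = 50998 + \frac{521655}{4} = \frac{725647}{4}$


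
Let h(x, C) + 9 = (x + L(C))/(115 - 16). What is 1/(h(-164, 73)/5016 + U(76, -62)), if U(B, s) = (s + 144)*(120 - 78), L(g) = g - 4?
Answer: 248292/855117155 ≈ 0.00029036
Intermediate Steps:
L(g) = -4 + g
h(x, C) = -895/99 + C/99 + x/99 (h(x, C) = -9 + (x + (-4 + C))/(115 - 16) = -9 + (-4 + C + x)/99 = -9 + (-4 + C + x)*(1/99) = -9 + (-4/99 + C/99 + x/99) = -895/99 + C/99 + x/99)
U(B, s) = 6048 + 42*s (U(B, s) = (144 + s)*42 = 6048 + 42*s)
1/(h(-164, 73)/5016 + U(76, -62)) = 1/((-895/99 + (1/99)*73 + (1/99)*(-164))/5016 + (6048 + 42*(-62))) = 1/((-895/99 + 73/99 - 164/99)*(1/5016) + (6048 - 2604)) = 1/(-986/99*1/5016 + 3444) = 1/(-493/248292 + 3444) = 1/(855117155/248292) = 248292/855117155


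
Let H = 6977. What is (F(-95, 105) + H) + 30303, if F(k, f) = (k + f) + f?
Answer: 37395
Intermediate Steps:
F(k, f) = k + 2*f (F(k, f) = (f + k) + f = k + 2*f)
(F(-95, 105) + H) + 30303 = ((-95 + 2*105) + 6977) + 30303 = ((-95 + 210) + 6977) + 30303 = (115 + 6977) + 30303 = 7092 + 30303 = 37395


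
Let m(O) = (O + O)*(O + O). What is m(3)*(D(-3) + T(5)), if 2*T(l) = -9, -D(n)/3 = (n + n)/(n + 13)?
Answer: -486/5 ≈ -97.200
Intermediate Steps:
D(n) = -6*n/(13 + n) (D(n) = -3*(n + n)/(n + 13) = -3*2*n/(13 + n) = -6*n/(13 + n))
m(O) = 4*O² (m(O) = (2*O)*(2*O) = 4*O²)
T(l) = -9/2 (T(l) = (½)*(-9) = -9/2)
m(3)*(D(-3) + T(5)) = (4*3²)*(-6*(-3)/(13 - 3) - 9/2) = (4*9)*(-6*(-3)/10 - 9/2) = 36*(-6*(-3)*⅒ - 9/2) = 36*(9/5 - 9/2) = 36*(-27/10) = -486/5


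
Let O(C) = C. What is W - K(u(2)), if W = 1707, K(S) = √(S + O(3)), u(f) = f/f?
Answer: 1705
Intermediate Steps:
u(f) = 1
K(S) = √(3 + S) (K(S) = √(S + 3) = √(3 + S))
W - K(u(2)) = 1707 - √(3 + 1) = 1707 - √4 = 1707 - 1*2 = 1707 - 2 = 1705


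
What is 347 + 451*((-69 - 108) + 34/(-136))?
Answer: -318371/4 ≈ -79593.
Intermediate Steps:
347 + 451*((-69 - 108) + 34/(-136)) = 347 + 451*(-177 + 34*(-1/136)) = 347 + 451*(-177 - ¼) = 347 + 451*(-709/4) = 347 - 319759/4 = -318371/4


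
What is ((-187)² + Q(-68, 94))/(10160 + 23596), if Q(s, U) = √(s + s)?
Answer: 34969/33756 + I*√34/16878 ≈ 1.0359 + 0.00034548*I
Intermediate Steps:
Q(s, U) = √2*√s (Q(s, U) = √(2*s) = √2*√s)
((-187)² + Q(-68, 94))/(10160 + 23596) = ((-187)² + √2*√(-68))/(10160 + 23596) = (34969 + √2*(2*I*√17))/33756 = (34969 + 2*I*√34)*(1/33756) = 34969/33756 + I*√34/16878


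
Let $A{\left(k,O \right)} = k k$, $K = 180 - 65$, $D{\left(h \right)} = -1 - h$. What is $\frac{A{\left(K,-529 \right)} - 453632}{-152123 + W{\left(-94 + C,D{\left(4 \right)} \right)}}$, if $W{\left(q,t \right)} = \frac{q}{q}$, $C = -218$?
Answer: $\frac{440407}{152122} \approx 2.8951$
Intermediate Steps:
$K = 115$ ($K = 180 - 65 = 115$)
$A{\left(k,O \right)} = k^{2}$
$W{\left(q,t \right)} = 1$
$\frac{A{\left(K,-529 \right)} - 453632}{-152123 + W{\left(-94 + C,D{\left(4 \right)} \right)}} = \frac{115^{2} - 453632}{-152123 + 1} = \frac{13225 - 453632}{-152122} = \left(-440407\right) \left(- \frac{1}{152122}\right) = \frac{440407}{152122}$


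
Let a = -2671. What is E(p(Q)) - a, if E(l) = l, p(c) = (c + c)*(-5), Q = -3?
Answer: 2701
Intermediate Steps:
p(c) = -10*c (p(c) = (2*c)*(-5) = -10*c)
E(p(Q)) - a = -10*(-3) - 1*(-2671) = 30 + 2671 = 2701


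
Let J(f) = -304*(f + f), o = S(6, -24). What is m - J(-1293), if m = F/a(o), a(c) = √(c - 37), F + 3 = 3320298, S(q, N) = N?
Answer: -786144 - 3320295*I*√61/61 ≈ -7.8614e+5 - 4.2512e+5*I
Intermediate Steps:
o = -24
F = 3320295 (F = -3 + 3320298 = 3320295)
J(f) = -608*f
a(c) = √(-37 + c)
m = -3320295*I*√61/61 (m = 3320295/(√(-37 - 24)) = 3320295/(√(-61)) = 3320295/((I*√61)) = 3320295*(-I*√61/61) = -3320295*I*√61/61 ≈ -4.2512e+5*I)
m - J(-1293) = -3320295*I*√61/61 - (-608)*(-1293) = -3320295*I*√61/61 - 1*786144 = -3320295*I*√61/61 - 786144 = -786144 - 3320295*I*√61/61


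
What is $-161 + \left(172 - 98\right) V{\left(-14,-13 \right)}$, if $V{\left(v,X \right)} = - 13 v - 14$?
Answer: $12271$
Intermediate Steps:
$V{\left(v,X \right)} = -14 - 13 v$
$-161 + \left(172 - 98\right) V{\left(-14,-13 \right)} = -161 + \left(172 - 98\right) \left(-14 - -182\right) = -161 + \left(172 - 98\right) \left(-14 + 182\right) = -161 + 74 \cdot 168 = -161 + 12432 = 12271$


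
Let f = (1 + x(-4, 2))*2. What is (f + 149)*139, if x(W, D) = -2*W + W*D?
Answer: 20989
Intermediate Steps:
x(W, D) = -2*W + D*W
f = 2 (f = (1 - 4*(-2 + 2))*2 = (1 - 4*0)*2 = (1 + 0)*2 = 1*2 = 2)
(f + 149)*139 = (2 + 149)*139 = 151*139 = 20989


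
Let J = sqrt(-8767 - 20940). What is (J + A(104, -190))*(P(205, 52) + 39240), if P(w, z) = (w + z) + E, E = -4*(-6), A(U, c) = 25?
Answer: 988025 + 39521*I*sqrt(29707) ≈ 9.8803e+5 + 6.8117e+6*I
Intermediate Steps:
E = 24
P(w, z) = 24 + w + z (P(w, z) = (w + z) + 24 = 24 + w + z)
J = I*sqrt(29707) (J = sqrt(-29707) = I*sqrt(29707) ≈ 172.36*I)
(J + A(104, -190))*(P(205, 52) + 39240) = (I*sqrt(29707) + 25)*((24 + 205 + 52) + 39240) = (25 + I*sqrt(29707))*(281 + 39240) = (25 + I*sqrt(29707))*39521 = 988025 + 39521*I*sqrt(29707)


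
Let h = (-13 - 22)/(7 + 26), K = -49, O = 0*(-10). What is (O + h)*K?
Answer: 1715/33 ≈ 51.970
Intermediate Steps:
O = 0
h = -35/33 ≈ -1.0606
(O + h)*K = (0 - 35/33)*(-49) = -35/33*(-49) = 1715/33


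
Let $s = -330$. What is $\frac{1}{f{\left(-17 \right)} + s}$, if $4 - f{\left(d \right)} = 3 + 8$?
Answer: $- \frac{1}{337} \approx -0.0029674$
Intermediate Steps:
$f{\left(d \right)} = -7$ ($f{\left(d \right)} = 4 - \left(3 + 8\right) = 4 - 11 = -7$)
$\frac{1}{f{\left(-17 \right)} + s} = \frac{1}{-7 - 330} = \frac{1}{-337} = - \frac{1}{337}$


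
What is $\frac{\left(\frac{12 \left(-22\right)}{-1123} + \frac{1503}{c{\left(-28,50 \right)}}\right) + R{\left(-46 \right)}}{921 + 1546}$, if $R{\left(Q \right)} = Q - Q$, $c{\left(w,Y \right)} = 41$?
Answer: $\frac{1698693}{113588081} \approx 0.014955$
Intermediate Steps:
$R{\left(Q \right)} = 0$
$\frac{\left(\frac{12 \left(-22\right)}{-1123} + \frac{1503}{c{\left(-28,50 \right)}}\right) + R{\left(-46 \right)}}{921 + 1546} = \frac{\left(\frac{12 \left(-22\right)}{-1123} + \frac{1503}{41}\right) + 0}{921 + 1546} = \frac{\left(\left(-264\right) \left(- \frac{1}{1123}\right) + 1503 \cdot \frac{1}{41}\right) + 0}{2467} = \left(\left(\frac{264}{1123} + \frac{1503}{41}\right) + 0\right) \frac{1}{2467} = \left(\frac{1698693}{46043} + 0\right) \frac{1}{2467} = \frac{1698693}{46043} \cdot \frac{1}{2467} = \frac{1698693}{113588081}$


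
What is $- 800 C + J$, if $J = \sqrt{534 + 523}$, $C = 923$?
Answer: $-738400 + \sqrt{1057} \approx -7.3837 \cdot 10^{5}$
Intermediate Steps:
$J = \sqrt{1057} \approx 32.512$
$- 800 C + J = \left(-800\right) 923 + \sqrt{1057} = -738400 + \sqrt{1057}$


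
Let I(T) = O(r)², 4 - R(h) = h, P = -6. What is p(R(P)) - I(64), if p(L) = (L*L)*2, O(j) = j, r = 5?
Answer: 175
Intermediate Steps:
R(h) = 4 - h
I(T) = 25 (I(T) = 5² = 25)
p(L) = 2*L² (p(L) = L²*2 = 2*L²)
p(R(P)) - I(64) = 2*(4 - 1*(-6))² - 1*25 = 2*(4 + 6)² - 25 = 2*10² - 25 = 2*100 - 25 = 200 - 25 = 175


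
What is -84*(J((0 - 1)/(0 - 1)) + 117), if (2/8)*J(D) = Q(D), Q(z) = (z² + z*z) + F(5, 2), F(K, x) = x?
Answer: -11172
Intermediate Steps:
Q(z) = 2 + 2*z² (Q(z) = (z² + z*z) + 2 = (z² + z²) + 2 = 2*z² + 2 = 2 + 2*z²)
J(D) = 8 + 8*D² (J(D) = 4*(2 + 2*D²) = 8 + 8*D²)
-84*(J((0 - 1)/(0 - 1)) + 117) = -84*((8 + 8*((0 - 1)/(0 - 1))²) + 117) = -84*((8 + 8*(-1/(-1))²) + 117) = -84*((8 + 8*(-1*(-1))²) + 117) = -84*((8 + 8*1²) + 117) = -84*((8 + 8*1) + 117) = -84*((8 + 8) + 117) = -84*(16 + 117) = -84*133 = -11172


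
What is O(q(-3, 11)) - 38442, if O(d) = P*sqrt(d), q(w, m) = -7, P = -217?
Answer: -38442 - 217*I*sqrt(7) ≈ -38442.0 - 574.13*I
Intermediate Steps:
O(d) = -217*sqrt(d)
O(q(-3, 11)) - 38442 = -217*I*sqrt(7) - 38442 = -38442 - 217*I*sqrt(7)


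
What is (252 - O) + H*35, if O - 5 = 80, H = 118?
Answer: 4297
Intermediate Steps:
O = 85 (O = 5 + 80 = 85)
(252 - O) + H*35 = (252 - 1*85) + 118*35 = (252 - 85) + 4130 = 167 + 4130 = 4297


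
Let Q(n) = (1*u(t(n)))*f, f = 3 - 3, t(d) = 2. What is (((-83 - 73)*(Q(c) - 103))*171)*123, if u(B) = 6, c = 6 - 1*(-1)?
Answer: 337958244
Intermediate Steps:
c = 7 (c = 6 + 1 = 7)
f = 0
Q(n) = 0 (Q(n) = (1*6)*0 = 6*0 = 0)
(((-83 - 73)*(Q(c) - 103))*171)*123 = (((-83 - 73)*(0 - 103))*171)*123 = (-156*(-103)*171)*123 = (16068*171)*123 = 2747628*123 = 337958244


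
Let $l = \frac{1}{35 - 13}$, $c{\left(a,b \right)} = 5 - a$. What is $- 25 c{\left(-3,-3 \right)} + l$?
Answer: $- \frac{4399}{22} \approx -199.95$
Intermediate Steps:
$l = \frac{1}{22} \approx 0.045455$
$- 25 c{\left(-3,-3 \right)} + l = - 25 \left(5 - -3\right) + \frac{1}{22} = - 25 \left(5 + 3\right) + \frac{1}{22} = \left(-25\right) 8 + \frac{1}{22} = -200 + \frac{1}{22} = - \frac{4399}{22}$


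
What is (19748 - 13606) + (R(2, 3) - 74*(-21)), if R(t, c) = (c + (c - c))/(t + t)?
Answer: 30787/4 ≈ 7696.8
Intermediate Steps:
R(t, c) = c/(2*t) (R(t, c) = (c + 0)/((2*t)) = c*(1/(2*t)) = c/(2*t))
(19748 - 13606) + (R(2, 3) - 74*(-21)) = (19748 - 13606) + ((½)*3/2 - 74*(-21)) = 6142 + ((½)*3*(½) + 1554) = 6142 + (¾ + 1554) = 6142 + 6219/4 = 30787/4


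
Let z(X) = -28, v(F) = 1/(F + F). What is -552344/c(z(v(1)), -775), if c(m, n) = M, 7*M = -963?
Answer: 3866408/963 ≈ 4015.0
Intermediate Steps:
v(F) = 1/(2*F)
M = -963/7 (M = (⅐)*(-963) = -963/7 ≈ -137.57)
c(m, n) = -963/7
-552344/c(z(v(1)), -775) = -552344/(-963/7) = -552344*(-7/963) = 3866408/963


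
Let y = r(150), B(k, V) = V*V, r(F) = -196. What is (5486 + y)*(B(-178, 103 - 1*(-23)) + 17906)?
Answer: 178706780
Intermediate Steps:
B(k, V) = V**2
y = -196
(5486 + y)*(B(-178, 103 - 1*(-23)) + 17906) = (5486 - 196)*((103 - 1*(-23))**2 + 17906) = 5290*((103 + 23)**2 + 17906) = 5290*(126**2 + 17906) = 5290*(15876 + 17906) = 5290*33782 = 178706780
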